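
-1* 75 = -75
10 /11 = 0.91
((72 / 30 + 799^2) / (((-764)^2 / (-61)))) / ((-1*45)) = 194713037 / 131331600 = 1.48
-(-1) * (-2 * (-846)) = 1692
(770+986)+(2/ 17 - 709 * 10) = -90676/ 17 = -5333.88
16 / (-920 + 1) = -16 / 919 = -0.02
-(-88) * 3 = 264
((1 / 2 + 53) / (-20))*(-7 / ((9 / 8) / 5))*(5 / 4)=3745 / 36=104.03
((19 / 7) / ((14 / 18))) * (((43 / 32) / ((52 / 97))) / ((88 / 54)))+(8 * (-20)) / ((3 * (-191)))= 11608564951 / 2055685632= 5.65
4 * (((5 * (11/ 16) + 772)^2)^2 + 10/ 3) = 71086704884020963/ 49152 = 1446262713297.95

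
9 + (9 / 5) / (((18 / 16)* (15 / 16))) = 803 / 75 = 10.71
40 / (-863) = -40 / 863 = -0.05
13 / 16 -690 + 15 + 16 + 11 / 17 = -178851 / 272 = -657.54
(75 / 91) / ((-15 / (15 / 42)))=-25 / 1274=-0.02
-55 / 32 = -1.72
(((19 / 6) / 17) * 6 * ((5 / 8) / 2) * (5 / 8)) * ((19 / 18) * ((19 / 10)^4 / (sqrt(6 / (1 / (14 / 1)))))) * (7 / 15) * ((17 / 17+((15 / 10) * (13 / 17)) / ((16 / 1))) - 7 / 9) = 67699022759 * sqrt(21) / 6903595008000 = 0.04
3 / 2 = 1.50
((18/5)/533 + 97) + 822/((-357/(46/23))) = 29303817/317135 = 92.40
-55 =-55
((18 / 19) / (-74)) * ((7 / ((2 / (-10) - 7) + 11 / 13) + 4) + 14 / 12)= -4317 / 82954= -0.05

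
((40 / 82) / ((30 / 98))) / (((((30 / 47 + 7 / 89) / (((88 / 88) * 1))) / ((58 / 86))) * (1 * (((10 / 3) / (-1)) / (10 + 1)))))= -130768946 / 26436185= -4.95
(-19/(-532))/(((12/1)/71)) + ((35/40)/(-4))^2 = 5573/21504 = 0.26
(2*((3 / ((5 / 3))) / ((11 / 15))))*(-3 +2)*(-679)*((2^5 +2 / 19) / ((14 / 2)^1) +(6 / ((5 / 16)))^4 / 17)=59204016628524 / 2220625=26660970.06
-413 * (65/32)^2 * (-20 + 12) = 1744925/128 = 13632.23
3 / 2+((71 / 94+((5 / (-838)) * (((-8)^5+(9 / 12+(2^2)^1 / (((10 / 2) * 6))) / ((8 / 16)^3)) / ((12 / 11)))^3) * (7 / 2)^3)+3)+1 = 318289726875660176172193 / 45939830400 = 6928404482652.60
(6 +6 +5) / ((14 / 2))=17 / 7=2.43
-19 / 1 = -19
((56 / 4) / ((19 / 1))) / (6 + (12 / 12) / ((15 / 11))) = 210 / 1919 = 0.11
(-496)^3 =-122023936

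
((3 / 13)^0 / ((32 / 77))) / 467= 77 / 14944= 0.01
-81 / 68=-1.19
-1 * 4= -4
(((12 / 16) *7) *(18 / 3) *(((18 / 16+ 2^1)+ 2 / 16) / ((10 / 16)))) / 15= 10.92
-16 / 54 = -8 / 27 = -0.30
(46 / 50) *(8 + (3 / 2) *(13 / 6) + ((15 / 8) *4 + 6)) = 2277 / 100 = 22.77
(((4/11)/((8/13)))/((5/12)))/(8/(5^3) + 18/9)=325/473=0.69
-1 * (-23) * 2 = 46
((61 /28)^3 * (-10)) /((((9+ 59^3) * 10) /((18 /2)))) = -2042829 /4508677376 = -0.00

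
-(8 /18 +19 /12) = -73 /36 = -2.03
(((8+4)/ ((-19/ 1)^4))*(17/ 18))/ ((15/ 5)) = 34/ 1172889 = 0.00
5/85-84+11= -1240/17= -72.94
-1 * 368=-368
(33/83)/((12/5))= 55/332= 0.17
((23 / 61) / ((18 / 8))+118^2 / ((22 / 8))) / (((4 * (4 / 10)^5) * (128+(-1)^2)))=23889153125 / 24928992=958.29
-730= -730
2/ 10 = 1/ 5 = 0.20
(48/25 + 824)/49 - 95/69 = 1308337/84525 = 15.48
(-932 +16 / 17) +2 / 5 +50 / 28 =-1105359 / 1190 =-928.87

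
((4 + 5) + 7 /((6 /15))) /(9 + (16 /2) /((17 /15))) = 901 /546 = 1.65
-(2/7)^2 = -4/49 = -0.08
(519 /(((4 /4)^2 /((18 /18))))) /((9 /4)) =692 /3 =230.67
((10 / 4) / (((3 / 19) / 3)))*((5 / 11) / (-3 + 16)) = 475 / 286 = 1.66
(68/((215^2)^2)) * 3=204/2136750625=0.00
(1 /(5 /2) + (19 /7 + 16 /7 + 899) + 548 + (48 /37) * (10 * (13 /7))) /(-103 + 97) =-956029 /3885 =-246.08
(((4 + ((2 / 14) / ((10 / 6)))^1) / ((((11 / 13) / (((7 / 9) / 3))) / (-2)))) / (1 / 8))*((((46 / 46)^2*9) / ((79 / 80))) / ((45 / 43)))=-1860352 / 10665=-174.44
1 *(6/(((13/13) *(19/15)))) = 90/19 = 4.74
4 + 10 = 14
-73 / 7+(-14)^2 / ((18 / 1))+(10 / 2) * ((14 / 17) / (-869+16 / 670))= 0.46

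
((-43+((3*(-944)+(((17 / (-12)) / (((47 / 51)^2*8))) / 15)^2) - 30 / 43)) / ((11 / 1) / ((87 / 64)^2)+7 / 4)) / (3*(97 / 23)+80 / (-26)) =-38.99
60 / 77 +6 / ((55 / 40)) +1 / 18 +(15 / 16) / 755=5.20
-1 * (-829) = 829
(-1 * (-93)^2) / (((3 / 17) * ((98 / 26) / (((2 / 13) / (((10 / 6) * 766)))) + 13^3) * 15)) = -49011 / 502130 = -0.10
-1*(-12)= 12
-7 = -7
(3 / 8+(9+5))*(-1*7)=-805 / 8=-100.62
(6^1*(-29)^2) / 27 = 1682 / 9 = 186.89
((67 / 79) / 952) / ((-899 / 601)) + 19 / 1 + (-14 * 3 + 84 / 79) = -1483224851 / 67611992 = -21.94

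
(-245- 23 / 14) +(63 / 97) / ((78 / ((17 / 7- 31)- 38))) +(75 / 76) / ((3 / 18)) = -40465143 / 167713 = -241.28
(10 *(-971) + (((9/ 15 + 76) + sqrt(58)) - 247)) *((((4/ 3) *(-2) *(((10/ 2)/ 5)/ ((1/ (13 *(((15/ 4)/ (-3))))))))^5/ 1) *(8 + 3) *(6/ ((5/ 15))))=-8070751385840000/ 27 + 816844600000 *sqrt(58)/ 27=-298686314174209.25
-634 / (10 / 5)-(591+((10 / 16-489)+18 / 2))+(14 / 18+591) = 11747 / 72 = 163.15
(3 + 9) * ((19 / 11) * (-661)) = -150708 / 11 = -13700.73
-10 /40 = -1 /4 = -0.25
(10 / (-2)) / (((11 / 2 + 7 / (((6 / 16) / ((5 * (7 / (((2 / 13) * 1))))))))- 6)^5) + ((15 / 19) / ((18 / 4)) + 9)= 5613621466480991026558951 / 611809605333492330095949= 9.18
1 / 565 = 0.00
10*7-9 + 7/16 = 983/16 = 61.44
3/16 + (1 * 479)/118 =4009/944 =4.25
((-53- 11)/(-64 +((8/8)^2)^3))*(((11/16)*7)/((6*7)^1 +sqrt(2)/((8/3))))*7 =137984/169317- 1232*sqrt(2)/169317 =0.80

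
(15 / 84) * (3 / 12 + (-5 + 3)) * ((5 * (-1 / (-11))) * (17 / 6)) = -425 / 1056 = -0.40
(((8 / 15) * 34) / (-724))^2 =4624 / 7371225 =0.00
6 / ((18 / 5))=5 / 3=1.67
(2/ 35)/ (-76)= -1/ 1330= -0.00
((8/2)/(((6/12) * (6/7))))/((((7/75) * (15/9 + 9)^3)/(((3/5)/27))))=15/8192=0.00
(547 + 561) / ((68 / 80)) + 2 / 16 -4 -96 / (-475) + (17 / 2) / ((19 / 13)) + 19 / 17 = 84418631 / 64600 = 1306.79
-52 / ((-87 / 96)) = 1664 / 29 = 57.38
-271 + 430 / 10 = -228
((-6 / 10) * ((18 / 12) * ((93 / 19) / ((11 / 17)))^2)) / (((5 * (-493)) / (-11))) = -1323297 / 5757950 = -0.23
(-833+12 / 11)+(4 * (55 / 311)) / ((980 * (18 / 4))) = -1255068559 / 1508661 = -831.91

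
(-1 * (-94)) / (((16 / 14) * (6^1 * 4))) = 329 / 96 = 3.43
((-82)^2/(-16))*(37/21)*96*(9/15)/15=-497576/175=-2843.29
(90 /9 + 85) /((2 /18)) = 855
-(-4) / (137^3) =4 / 2571353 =0.00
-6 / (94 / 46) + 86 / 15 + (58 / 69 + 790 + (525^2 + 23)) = 276441.64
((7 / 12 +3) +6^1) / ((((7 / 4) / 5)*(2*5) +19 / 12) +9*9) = 115 / 1033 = 0.11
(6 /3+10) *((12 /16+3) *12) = 540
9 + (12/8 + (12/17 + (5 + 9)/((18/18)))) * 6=1806/17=106.24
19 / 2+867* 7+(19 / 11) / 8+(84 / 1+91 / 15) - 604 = 7345513 / 1320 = 5564.78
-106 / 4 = -53 / 2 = -26.50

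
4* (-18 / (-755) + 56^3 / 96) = 16573976 / 2265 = 7317.43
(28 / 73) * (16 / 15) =448 / 1095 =0.41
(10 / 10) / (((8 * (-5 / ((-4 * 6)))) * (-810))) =-1 / 1350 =-0.00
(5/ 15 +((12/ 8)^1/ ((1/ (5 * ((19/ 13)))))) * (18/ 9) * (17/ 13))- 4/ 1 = 12676/ 507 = 25.00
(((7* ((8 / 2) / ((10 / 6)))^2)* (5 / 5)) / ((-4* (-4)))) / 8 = 63 / 200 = 0.32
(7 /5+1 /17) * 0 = 0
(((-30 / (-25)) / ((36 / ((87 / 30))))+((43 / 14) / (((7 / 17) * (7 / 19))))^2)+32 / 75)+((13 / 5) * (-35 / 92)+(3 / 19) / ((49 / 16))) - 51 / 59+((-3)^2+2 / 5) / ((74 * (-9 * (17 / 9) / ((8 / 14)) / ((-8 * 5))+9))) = 21450704068439517377 / 52491717475518300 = 408.65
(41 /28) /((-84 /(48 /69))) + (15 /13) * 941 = 47722282 /43953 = 1085.76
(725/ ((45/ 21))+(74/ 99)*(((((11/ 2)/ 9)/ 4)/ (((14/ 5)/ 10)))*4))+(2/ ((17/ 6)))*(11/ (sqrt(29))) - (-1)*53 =132*sqrt(29)/ 493+222811/ 567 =394.41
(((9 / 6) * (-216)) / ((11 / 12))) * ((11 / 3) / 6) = -216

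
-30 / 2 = -15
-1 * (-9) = 9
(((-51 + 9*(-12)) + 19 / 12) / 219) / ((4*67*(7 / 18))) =-1889 / 273896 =-0.01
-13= -13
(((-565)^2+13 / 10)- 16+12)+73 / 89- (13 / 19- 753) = 5410784623 / 16910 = 319975.44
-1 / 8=-0.12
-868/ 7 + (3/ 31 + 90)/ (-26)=-102737/ 806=-127.47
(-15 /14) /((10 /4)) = -3 /7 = -0.43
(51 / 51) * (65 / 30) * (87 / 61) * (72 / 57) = 4524 / 1159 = 3.90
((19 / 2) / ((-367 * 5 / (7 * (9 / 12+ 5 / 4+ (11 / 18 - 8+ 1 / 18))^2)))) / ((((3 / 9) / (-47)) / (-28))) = -22403584 / 5505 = -4069.68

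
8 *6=48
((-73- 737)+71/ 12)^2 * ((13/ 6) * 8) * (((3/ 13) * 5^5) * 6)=290947503125/ 6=48491250520.83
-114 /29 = -3.93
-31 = -31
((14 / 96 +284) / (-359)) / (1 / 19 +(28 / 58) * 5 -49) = 7515089 / 441828480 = 0.02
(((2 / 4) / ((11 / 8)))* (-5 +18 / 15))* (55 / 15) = -76 / 15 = -5.07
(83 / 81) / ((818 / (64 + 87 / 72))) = 129895 / 1590192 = 0.08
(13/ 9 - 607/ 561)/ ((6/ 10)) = 3050/ 5049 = 0.60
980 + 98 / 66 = 32389 / 33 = 981.48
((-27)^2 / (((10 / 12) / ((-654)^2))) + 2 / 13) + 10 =24320787852 / 65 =374165966.95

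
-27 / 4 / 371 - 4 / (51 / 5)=-31057 / 75684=-0.41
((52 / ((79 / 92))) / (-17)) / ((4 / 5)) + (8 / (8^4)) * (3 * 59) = -2824049 / 687616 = -4.11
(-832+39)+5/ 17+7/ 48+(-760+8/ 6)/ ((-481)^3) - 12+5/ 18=-219106435968787/ 272424801168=-804.28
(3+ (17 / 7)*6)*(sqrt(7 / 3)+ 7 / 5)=123 / 5+ 41*sqrt(21) / 7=51.44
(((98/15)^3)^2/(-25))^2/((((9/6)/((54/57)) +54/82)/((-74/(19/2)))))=-19046644318491066410357030912/566477917327880859375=-33622924.63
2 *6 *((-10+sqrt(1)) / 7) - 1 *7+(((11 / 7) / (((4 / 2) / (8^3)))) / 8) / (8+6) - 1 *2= -1021 / 49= -20.84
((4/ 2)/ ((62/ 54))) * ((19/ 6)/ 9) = 19/ 31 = 0.61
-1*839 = -839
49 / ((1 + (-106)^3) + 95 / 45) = -441 / 10719116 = -0.00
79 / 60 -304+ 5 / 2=-300.18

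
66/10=33/5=6.60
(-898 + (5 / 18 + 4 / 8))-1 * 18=-8237 / 9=-915.22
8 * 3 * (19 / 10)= 228 / 5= 45.60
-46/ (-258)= 23/ 129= 0.18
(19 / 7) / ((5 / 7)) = 3.80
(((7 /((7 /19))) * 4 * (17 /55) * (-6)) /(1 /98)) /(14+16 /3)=-1139544 /1595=-714.45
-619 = -619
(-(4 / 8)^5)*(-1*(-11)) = -11 / 32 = -0.34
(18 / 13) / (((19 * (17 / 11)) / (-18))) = -3564 / 4199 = -0.85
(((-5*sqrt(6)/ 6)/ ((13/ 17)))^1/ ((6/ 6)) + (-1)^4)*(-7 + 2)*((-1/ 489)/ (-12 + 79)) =5/ 32763 - 425*sqrt(6)/ 2555514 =-0.00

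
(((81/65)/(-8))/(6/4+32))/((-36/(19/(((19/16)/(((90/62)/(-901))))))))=-81/24327901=-0.00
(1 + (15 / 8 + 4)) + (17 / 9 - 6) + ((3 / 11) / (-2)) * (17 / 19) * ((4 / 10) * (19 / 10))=52889 / 19800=2.67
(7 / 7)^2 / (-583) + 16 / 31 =9297 / 18073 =0.51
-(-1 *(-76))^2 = -5776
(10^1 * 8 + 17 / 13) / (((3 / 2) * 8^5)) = 1057 / 638976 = 0.00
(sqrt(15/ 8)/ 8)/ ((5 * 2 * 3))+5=sqrt(30)/ 960+5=5.01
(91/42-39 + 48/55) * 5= -11867/66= -179.80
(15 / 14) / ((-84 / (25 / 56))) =-0.01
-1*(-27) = 27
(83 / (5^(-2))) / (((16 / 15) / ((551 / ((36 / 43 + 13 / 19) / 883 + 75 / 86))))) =12372108473625 / 10086088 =1226650.86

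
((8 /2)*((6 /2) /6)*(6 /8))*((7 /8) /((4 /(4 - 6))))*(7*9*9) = -11907 /32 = -372.09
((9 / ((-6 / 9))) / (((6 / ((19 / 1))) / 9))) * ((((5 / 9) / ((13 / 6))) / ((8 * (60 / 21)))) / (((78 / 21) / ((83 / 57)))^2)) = -7088781 / 10686208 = -0.66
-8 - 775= -783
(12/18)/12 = 1/18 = 0.06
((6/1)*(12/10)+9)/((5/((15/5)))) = 9.72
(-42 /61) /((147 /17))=-0.08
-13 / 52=-1 / 4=-0.25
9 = 9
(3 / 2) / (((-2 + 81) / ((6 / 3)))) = 3 / 79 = 0.04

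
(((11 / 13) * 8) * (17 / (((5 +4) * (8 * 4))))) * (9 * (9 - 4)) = 935 / 52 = 17.98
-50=-50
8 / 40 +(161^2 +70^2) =154106 / 5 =30821.20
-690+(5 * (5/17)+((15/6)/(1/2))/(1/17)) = -10260/17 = -603.53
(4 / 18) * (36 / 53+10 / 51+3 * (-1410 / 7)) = -22834256 / 170289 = -134.09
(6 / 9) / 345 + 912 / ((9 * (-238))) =-52202 / 123165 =-0.42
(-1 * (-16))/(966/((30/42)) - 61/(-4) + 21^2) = 320/36173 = 0.01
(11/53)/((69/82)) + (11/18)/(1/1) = 18821/21942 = 0.86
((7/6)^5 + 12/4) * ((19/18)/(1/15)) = 3812825/46656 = 81.72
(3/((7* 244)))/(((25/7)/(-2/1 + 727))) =87/244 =0.36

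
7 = 7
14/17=0.82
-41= -41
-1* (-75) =75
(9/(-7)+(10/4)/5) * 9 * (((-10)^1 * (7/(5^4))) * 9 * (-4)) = -3564/125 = -28.51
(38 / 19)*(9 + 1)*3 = 60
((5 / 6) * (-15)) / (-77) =25 / 154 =0.16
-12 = -12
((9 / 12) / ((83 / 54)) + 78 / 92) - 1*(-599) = 1146041 / 1909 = 600.34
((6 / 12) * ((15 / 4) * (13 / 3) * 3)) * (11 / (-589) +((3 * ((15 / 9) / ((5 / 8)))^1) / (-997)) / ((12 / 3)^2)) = -4391985 / 9395728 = -0.47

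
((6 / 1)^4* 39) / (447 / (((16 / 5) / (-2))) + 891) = 134784 / 1631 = 82.64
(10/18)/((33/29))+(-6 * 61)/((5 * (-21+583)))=149374/417285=0.36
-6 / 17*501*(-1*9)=27054 / 17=1591.41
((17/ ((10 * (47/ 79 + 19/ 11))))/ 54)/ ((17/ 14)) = 6083/ 544860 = 0.01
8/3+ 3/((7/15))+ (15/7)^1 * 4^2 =911/21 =43.38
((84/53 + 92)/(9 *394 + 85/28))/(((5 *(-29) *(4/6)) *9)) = -13888/458208903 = -0.00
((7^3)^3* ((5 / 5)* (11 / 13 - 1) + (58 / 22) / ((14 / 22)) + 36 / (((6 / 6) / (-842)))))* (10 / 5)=-31798976674458 / 13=-2446075128804.46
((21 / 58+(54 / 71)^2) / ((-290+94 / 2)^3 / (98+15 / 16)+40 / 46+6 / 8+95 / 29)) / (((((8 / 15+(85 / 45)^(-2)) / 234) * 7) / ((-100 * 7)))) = 2031229650613878000 / 10890106478886023971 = 0.19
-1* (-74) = 74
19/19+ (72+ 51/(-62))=4475/62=72.18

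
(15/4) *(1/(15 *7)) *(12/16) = 3/112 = 0.03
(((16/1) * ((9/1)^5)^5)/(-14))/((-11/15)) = 86147758523022310652429880/77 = 1118802058740549488992596.00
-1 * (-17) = 17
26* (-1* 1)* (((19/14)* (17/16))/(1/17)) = -71383/112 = -637.35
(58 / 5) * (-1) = -58 / 5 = -11.60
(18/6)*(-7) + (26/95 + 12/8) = -3653/190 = -19.23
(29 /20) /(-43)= -29 /860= -0.03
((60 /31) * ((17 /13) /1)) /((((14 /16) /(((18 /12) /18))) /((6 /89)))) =4080 /251069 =0.02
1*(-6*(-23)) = 138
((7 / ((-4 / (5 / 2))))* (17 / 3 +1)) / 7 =-25 / 6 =-4.17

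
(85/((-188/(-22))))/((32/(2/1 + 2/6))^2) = 45815/866304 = 0.05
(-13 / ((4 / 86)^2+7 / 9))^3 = -10124377236998037 / 2186370189739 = -4630.68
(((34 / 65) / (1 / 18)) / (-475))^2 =374544 / 953265625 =0.00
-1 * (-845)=845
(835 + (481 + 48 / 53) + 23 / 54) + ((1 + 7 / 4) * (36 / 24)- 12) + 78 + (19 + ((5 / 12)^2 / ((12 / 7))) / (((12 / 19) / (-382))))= 739194545 / 549504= 1345.20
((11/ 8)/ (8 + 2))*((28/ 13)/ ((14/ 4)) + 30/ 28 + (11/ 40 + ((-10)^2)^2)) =400478551/ 291200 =1375.27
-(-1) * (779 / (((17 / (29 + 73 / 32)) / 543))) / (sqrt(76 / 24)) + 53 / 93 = 53 / 93 + 22285263 * sqrt(114) / 544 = 437393.03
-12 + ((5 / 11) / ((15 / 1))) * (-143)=-49 / 3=-16.33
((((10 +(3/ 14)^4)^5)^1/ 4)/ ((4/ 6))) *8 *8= 2402531.26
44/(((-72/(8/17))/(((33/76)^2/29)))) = -1331/711892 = -0.00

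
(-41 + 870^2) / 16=756859 / 16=47303.69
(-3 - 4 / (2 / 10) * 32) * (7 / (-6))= 750.17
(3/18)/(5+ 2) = 1/42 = 0.02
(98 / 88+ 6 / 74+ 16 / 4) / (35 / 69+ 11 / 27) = 5251797 / 924704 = 5.68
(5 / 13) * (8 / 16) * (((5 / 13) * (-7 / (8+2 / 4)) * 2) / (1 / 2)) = -700 / 2873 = -0.24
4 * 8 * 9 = 288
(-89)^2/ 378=7921/ 378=20.96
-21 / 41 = -0.51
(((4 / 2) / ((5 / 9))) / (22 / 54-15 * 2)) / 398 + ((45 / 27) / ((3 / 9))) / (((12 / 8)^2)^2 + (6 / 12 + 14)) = 63524341 / 248836565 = 0.26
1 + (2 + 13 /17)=64 /17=3.76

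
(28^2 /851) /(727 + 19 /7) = 1372 /1086727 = 0.00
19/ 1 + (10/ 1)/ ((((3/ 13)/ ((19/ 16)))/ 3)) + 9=1459/ 8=182.38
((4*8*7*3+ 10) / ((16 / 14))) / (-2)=-2387 / 8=-298.38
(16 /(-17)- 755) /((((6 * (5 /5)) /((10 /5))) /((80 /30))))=-102808 /153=-671.95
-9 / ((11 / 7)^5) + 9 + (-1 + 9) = 2586604 / 161051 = 16.06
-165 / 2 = -82.50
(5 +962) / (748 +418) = 967 / 1166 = 0.83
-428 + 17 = -411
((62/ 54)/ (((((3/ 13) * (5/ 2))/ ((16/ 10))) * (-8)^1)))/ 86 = -403/ 87075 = -0.00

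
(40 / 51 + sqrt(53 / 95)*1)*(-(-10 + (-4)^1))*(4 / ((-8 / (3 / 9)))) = -280 / 153 -7*sqrt(5035) / 285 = -3.57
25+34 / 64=817 / 32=25.53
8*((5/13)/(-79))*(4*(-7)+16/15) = 3232/3081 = 1.05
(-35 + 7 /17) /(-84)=7 /17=0.41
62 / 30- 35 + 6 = -26.93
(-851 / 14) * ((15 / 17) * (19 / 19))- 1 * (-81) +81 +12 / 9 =109.70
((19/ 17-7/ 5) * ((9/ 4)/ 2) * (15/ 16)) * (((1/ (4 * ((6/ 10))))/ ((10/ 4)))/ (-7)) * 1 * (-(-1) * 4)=27/ 952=0.03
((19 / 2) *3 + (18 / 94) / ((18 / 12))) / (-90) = -299 / 940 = -0.32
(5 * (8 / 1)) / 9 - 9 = -41 / 9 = -4.56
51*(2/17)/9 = 2/3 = 0.67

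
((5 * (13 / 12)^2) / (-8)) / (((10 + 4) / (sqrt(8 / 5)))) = -169 * sqrt(10) / 8064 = -0.07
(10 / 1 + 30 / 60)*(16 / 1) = 168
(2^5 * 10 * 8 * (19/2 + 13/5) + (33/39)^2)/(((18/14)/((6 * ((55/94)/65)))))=403100005/309777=1301.26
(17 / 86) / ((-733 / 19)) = -0.01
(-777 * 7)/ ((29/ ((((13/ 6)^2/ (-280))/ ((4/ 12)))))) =43771/ 4640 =9.43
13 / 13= 1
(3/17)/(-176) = -3/2992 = -0.00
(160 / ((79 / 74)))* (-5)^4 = 7400000 / 79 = 93670.89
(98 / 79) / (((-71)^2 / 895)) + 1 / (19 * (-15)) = 24599111 / 113498115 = 0.22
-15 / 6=-5 / 2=-2.50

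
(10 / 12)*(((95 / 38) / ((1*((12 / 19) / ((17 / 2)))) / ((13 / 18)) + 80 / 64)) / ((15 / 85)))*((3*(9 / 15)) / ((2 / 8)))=1427660 / 22723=62.83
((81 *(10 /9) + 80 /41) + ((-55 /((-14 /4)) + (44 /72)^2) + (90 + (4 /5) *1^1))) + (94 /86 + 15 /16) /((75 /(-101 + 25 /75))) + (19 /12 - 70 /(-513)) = 751481750221 /3798559800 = 197.83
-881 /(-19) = 881 /19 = 46.37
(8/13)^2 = 64/169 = 0.38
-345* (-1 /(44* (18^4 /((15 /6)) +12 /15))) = 1725 /9238064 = 0.00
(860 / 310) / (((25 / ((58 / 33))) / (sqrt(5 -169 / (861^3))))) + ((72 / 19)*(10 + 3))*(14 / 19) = 19952*sqrt(171736498731) / 18959284575 + 13104 / 361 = 36.74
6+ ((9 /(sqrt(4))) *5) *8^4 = 92166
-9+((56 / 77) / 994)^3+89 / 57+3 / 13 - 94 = -12254046701264761 / 121078053279183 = -101.21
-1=-1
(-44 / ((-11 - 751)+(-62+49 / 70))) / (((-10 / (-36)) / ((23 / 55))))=3312 / 41165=0.08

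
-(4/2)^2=-4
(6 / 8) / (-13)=-3 / 52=-0.06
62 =62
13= 13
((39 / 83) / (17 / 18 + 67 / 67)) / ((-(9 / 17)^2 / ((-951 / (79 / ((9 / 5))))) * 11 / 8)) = 171499536 / 12622225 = 13.59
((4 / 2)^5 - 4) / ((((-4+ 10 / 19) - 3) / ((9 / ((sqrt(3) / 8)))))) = -4256*sqrt(3) / 41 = -179.80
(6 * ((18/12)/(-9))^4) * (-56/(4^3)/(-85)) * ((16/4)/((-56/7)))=-7/293760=-0.00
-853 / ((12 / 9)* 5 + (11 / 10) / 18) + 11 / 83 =-12730499 / 100513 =-126.66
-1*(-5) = 5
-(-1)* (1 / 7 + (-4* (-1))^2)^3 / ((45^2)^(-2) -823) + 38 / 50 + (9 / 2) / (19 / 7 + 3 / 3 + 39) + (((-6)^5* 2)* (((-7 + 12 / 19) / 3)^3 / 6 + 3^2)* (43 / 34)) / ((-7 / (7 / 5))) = 14694043537102347711197143 / 504469525183334271925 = 29127.71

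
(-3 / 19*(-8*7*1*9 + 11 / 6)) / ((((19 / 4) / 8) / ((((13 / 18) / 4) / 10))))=39169 / 16245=2.41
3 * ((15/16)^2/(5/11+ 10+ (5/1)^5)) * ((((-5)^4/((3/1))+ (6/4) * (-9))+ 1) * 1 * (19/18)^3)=443262875/2288590848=0.19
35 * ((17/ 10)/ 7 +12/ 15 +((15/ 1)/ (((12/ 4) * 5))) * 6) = 493/ 2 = 246.50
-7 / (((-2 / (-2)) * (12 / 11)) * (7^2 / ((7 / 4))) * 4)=-11 / 192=-0.06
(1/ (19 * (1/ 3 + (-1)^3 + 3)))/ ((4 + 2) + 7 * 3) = 1/ 1197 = 0.00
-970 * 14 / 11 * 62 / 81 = -841960 / 891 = -944.96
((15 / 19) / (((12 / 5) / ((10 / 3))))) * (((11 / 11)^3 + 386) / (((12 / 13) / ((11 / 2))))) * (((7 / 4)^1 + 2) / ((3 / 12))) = 37925.58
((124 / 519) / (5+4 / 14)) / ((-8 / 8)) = -868 / 19203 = -0.05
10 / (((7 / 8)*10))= 8 / 7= 1.14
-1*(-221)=221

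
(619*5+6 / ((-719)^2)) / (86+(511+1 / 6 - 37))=9599965806 / 1737505921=5.53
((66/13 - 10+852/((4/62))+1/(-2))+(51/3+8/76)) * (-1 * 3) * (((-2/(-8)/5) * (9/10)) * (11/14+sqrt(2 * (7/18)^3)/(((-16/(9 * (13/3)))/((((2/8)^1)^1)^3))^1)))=-387854379/276640+27424047 * sqrt(7)/3112960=-1378.71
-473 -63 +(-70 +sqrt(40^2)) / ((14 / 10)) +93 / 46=-178841 / 322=-555.41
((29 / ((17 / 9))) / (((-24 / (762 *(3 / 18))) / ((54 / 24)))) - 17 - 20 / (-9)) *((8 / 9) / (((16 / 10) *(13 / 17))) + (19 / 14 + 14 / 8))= -12148584439 / 16039296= -757.43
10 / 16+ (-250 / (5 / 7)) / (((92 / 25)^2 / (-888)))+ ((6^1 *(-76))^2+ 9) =977150885 / 4232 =230895.77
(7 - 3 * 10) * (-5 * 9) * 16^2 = 264960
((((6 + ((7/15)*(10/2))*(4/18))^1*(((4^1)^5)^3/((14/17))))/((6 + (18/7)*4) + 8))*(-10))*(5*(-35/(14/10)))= 11811160064000/27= 437450372740.74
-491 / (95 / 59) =-28969 / 95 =-304.94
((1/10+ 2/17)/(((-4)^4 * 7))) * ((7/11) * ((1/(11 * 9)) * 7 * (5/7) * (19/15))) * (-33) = -703/4308480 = -0.00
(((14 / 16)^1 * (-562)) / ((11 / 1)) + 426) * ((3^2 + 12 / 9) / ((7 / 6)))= 520087 / 154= 3377.19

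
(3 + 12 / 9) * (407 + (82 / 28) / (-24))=1777243 / 1008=1763.14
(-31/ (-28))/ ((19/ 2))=31/ 266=0.12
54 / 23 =2.35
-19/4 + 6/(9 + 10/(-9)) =-3.99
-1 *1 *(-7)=7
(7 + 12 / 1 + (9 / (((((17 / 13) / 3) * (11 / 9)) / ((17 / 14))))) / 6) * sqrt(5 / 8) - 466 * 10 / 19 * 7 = -32620 / 19 + 6905 * sqrt(10) / 1232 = -1699.12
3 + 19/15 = 64/15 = 4.27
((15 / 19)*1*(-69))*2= -2070 / 19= -108.95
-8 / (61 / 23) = -184 / 61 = -3.02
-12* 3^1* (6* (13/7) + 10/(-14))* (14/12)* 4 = -1752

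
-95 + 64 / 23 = -2121 / 23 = -92.22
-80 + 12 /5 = -388 /5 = -77.60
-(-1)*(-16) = -16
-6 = -6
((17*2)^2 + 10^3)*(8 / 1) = 17248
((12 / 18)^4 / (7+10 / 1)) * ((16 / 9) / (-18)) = -128 / 111537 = -0.00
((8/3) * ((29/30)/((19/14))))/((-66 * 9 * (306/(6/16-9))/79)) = 368851/51802740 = 0.01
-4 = -4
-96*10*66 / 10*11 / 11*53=-335808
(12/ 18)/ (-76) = -1/ 114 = -0.01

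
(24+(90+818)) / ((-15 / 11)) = -10252 / 15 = -683.47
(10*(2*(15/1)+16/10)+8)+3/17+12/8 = 11073/34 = 325.68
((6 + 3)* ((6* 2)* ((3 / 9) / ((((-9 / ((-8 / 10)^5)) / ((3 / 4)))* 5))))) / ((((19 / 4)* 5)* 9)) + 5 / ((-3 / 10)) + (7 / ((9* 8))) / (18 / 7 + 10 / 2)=-94328305513 / 5664375000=-16.65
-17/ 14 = -1.21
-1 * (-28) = 28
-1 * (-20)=20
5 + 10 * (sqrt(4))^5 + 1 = 326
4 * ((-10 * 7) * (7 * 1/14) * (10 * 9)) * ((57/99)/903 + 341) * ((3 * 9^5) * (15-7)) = -6089049786946.30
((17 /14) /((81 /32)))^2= 73984 /321489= 0.23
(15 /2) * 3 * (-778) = -17505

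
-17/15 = -1.13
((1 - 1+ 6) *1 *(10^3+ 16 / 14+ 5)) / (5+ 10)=14086 / 35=402.46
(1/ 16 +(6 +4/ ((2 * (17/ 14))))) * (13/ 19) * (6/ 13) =2.43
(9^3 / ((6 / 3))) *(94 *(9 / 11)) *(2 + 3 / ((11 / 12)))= 17885286 / 121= 147812.28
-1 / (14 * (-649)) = 1 / 9086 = 0.00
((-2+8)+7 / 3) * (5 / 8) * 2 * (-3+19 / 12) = -14.76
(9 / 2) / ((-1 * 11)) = -9 / 22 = -0.41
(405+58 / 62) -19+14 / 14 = 12026 / 31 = 387.94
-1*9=-9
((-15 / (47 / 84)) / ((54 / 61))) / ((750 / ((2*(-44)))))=37576 / 10575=3.55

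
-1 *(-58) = 58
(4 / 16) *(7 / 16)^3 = 343 / 16384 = 0.02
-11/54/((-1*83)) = 11/4482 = 0.00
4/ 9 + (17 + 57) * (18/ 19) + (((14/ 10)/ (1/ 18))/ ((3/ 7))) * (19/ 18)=113387/ 855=132.62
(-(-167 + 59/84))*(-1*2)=-13969/42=-332.60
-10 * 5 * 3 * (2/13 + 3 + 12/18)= -7450/13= -573.08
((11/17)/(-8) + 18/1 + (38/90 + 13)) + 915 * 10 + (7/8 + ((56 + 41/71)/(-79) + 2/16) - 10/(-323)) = 5988409445099/652214520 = 9181.66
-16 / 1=-16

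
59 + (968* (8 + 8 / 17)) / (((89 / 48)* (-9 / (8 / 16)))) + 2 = -279419 / 1513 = -184.68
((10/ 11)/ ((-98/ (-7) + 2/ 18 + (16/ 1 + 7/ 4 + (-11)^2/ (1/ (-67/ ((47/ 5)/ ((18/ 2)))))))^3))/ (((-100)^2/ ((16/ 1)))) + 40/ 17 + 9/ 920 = 2.36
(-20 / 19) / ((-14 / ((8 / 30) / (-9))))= -0.00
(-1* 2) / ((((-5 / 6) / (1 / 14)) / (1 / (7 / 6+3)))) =36 / 875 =0.04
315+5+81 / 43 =13841 / 43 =321.88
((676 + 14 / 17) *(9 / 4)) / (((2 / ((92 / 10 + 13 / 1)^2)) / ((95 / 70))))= 12120943923 / 23800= 509283.36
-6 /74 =-3 /37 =-0.08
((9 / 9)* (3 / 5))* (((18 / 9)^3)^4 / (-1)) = -12288 / 5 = -2457.60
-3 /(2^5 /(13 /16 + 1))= -0.17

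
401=401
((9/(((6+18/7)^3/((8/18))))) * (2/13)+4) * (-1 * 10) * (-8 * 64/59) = 179755904/517725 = 347.20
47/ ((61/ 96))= 4512/ 61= 73.97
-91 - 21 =-112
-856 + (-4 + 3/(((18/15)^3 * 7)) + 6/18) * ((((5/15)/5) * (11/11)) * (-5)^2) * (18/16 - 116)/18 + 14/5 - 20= -911014523/1088640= -836.84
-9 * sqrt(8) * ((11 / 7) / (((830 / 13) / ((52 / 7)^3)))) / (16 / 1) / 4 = -2827539 * sqrt(2) / 996415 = -4.01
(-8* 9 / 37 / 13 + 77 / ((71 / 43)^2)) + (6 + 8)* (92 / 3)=3327396031 / 7274163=457.43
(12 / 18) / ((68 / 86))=43 / 51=0.84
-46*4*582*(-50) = 5354400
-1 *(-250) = 250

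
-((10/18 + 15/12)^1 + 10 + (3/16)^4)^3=-337724839525268214089/205195258022068224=-1645.87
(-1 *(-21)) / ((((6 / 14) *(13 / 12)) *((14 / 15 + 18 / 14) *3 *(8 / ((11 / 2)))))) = 56595 / 12116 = 4.67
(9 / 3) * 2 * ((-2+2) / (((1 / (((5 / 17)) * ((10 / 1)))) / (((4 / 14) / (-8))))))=0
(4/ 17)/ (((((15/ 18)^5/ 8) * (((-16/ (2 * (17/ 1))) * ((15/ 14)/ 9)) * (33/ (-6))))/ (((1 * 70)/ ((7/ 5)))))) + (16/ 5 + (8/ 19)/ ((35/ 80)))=698793776/ 914375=764.23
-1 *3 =-3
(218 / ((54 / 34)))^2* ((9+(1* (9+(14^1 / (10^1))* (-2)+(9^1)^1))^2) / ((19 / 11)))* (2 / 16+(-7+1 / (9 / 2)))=-108568206611821 / 6232950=-17418430.54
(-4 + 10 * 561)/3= 5606/3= 1868.67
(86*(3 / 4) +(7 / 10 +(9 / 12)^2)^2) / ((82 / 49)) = 20727049 / 524800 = 39.50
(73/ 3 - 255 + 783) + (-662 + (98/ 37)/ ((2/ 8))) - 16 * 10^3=-1786997/ 111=-16099.07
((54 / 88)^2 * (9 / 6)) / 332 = 2187 / 1285504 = 0.00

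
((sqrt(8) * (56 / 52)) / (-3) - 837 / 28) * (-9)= 84 * sqrt(2) / 13+ 7533 / 28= 278.17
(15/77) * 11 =15/7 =2.14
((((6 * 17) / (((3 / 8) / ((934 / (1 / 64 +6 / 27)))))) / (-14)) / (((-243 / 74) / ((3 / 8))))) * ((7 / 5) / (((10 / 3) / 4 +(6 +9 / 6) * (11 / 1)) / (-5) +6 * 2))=-37599104 / 14385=-2613.77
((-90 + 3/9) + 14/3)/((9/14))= -1190/9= -132.22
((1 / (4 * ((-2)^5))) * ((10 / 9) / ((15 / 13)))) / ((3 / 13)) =-169 / 5184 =-0.03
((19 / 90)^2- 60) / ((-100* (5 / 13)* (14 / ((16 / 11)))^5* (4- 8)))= -5997056 / 1271159071875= -0.00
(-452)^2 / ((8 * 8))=12769 / 4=3192.25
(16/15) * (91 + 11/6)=99.02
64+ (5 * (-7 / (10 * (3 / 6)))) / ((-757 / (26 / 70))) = 242253 / 3785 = 64.00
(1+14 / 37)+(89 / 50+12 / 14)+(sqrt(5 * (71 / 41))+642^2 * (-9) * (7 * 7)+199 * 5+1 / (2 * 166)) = -390736619712659 / 2149700+sqrt(14555) / 41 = -181763322.04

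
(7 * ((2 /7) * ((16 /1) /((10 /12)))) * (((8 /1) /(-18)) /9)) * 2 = -512 /135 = -3.79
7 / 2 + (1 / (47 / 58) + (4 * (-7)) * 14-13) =-37625 / 94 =-400.27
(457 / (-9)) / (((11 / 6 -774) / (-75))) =-22850 / 4633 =-4.93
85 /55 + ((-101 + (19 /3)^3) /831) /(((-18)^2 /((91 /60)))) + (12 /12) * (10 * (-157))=-1568.45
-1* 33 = -33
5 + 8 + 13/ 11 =156/ 11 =14.18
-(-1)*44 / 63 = 44 / 63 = 0.70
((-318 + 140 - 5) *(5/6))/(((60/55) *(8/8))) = -3355/24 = -139.79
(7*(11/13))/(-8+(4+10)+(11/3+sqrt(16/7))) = 46893/74659 - 2772*sqrt(7)/74659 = 0.53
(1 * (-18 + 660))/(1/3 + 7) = 963/11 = 87.55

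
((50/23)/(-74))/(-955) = 5/162541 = 0.00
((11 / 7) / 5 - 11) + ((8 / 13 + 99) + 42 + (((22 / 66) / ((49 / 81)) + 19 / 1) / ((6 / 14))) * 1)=34427 / 195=176.55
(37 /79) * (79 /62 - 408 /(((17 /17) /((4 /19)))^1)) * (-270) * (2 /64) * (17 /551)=8464581945 /820434592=10.32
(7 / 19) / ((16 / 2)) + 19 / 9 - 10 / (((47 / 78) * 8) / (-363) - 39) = 95975659 / 39766392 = 2.41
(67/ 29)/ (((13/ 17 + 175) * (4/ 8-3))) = -1139/ 216630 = -0.01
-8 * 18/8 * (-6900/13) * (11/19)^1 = 1366200/247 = 5531.17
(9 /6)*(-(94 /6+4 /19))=-905 /38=-23.82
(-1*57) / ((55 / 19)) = -1083 / 55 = -19.69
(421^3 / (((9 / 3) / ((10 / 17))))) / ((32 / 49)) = 18281522945 / 816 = 22403827.14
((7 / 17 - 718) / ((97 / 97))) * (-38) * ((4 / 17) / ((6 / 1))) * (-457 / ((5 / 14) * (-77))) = 17770.61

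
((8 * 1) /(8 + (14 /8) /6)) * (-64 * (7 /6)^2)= -50176 /597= -84.05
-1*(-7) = 7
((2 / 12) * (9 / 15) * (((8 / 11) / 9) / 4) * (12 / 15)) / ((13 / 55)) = 4 / 585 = 0.01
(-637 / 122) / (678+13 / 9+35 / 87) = -166257 / 21647680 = -0.01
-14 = -14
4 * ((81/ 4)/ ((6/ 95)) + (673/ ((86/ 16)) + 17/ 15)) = 2306353/ 1290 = 1787.87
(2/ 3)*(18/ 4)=3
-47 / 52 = -0.90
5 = 5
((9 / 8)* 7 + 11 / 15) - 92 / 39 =9749 / 1560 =6.25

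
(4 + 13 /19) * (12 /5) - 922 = -86522 /95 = -910.76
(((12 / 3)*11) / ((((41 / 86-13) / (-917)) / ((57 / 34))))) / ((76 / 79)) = 34265539 / 6103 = 5614.54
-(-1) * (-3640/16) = -455/2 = -227.50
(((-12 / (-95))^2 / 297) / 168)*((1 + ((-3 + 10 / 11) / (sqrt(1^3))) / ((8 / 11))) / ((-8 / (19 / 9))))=1 / 6320160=0.00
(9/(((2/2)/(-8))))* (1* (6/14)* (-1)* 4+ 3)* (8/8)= -648/7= -92.57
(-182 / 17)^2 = 33124 / 289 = 114.62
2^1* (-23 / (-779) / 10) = 23 / 3895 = 0.01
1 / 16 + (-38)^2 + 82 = 24417 / 16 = 1526.06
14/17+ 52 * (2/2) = 898/17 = 52.82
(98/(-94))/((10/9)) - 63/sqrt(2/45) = -189 * sqrt(10)/2 - 441/470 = -299.77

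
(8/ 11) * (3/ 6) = 4/ 11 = 0.36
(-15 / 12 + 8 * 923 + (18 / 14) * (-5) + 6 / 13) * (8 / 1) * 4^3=343699072 / 91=3776912.88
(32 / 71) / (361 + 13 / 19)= 0.00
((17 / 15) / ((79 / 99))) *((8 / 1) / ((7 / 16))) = 71808 / 2765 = 25.97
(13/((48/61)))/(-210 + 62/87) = -22997/291328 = -0.08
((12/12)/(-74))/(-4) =1/296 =0.00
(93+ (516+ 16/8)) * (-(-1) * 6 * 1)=3666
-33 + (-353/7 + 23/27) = -15607/189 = -82.58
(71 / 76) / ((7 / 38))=5.07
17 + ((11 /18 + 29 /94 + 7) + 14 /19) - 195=-1361014 /8037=-169.34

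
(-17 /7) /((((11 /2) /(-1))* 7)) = 34 /539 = 0.06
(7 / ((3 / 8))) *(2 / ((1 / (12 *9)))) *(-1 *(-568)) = 2290176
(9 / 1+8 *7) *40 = 2600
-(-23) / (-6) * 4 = -46 / 3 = -15.33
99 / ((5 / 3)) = 297 / 5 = 59.40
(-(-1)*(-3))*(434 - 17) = -1251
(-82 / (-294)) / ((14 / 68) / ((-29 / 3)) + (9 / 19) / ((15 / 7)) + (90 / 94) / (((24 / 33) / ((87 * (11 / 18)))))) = 1444016720 / 363412747467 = 0.00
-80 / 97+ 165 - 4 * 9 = 12433 / 97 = 128.18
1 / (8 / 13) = 13 / 8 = 1.62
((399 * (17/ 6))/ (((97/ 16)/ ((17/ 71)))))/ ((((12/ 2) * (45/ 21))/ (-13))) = -13991068/ 309915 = -45.14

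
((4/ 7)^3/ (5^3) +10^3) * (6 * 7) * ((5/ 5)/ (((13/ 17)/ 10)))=8746513056/ 15925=549231.59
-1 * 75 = -75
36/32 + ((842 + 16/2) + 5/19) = 129411/152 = 851.39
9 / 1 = 9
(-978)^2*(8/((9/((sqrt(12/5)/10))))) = 850208*sqrt(15)/25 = 131713.66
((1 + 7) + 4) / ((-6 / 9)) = -18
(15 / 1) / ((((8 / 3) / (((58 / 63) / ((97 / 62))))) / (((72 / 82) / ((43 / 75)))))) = 6068250 / 1197077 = 5.07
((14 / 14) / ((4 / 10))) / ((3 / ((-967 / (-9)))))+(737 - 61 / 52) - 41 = 1101247 / 1404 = 784.36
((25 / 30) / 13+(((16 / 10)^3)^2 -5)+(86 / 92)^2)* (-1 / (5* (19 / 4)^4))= -1049303973184 / 210050980546875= -0.00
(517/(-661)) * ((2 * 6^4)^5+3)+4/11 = -665362337556420638801/7271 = -91509054814526287.83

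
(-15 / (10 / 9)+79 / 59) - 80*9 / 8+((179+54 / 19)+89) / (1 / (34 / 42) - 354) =-102.93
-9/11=-0.82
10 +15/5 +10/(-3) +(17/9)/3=278/27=10.30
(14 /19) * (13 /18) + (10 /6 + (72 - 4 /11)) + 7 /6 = 282157 /3762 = 75.00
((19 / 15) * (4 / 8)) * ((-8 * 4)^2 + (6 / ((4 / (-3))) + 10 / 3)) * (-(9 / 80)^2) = -1049427 / 128000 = -8.20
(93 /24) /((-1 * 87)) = -31 /696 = -0.04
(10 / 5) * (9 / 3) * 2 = 12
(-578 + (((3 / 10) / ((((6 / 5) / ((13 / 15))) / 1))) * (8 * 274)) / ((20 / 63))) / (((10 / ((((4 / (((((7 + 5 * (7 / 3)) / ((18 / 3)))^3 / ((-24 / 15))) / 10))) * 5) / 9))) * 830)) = -1859031 / 14234500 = -0.13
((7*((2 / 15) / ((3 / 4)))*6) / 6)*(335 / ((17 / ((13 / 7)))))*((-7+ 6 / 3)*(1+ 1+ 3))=-174200 / 153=-1138.56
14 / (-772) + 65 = 25083 / 386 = 64.98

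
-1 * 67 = -67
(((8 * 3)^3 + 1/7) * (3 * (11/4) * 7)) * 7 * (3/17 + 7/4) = 2928326709/272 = 10765907.02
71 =71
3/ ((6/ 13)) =6.50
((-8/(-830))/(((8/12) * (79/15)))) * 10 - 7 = -45719/6557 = -6.97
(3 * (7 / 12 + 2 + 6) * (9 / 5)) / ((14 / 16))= 1854 / 35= 52.97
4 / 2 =2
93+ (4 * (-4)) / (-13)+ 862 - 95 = 11196 / 13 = 861.23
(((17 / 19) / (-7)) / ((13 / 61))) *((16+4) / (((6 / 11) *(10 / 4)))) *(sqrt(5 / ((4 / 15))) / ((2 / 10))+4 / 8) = -570350 *sqrt(3) / 5187-22814 / 5187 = -194.85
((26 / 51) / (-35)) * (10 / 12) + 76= 81383 / 1071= 75.99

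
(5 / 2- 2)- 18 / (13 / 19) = -671 / 26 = -25.81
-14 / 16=-7 / 8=-0.88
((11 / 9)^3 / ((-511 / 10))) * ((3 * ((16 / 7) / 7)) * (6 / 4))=-106480 / 2028159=-0.05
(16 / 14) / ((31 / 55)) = 2.03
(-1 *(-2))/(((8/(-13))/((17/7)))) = -221/28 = -7.89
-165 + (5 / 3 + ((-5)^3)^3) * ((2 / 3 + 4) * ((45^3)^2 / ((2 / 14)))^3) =-1790011484554415175385082473754882812665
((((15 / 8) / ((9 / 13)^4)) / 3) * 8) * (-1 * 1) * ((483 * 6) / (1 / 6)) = -91966420 / 243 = -378462.63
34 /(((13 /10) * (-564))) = -85 /1833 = -0.05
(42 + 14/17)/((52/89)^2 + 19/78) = 449786064/6143987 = 73.21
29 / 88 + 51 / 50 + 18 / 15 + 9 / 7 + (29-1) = 490263 / 15400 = 31.84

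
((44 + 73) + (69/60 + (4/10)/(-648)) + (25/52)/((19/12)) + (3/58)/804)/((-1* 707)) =-184187927519/1099345436280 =-0.17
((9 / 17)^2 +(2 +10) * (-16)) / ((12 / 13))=-240097 / 1156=-207.70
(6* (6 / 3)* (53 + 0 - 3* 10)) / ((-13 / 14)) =-3864 / 13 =-297.23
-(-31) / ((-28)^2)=0.04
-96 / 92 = -1.04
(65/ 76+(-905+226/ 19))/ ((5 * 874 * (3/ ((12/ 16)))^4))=-3569/ 4474880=-0.00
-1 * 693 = -693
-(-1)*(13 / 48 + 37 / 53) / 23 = 2465 / 58512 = 0.04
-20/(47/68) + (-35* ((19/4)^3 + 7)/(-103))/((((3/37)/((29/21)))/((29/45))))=9960305473/25095744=396.89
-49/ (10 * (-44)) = 0.11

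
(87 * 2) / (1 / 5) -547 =323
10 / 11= 0.91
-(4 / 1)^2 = -16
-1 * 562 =-562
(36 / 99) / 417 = 4 / 4587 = 0.00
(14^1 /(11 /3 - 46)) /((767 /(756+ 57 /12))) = -63903 /194818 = -0.33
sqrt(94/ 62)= sqrt(1457)/ 31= 1.23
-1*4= -4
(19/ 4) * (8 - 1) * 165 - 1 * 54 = 5432.25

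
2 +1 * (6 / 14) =17 / 7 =2.43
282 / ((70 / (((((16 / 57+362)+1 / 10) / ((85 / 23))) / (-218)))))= -223288117 / 123224500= -1.81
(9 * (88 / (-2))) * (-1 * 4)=1584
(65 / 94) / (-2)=-65 / 188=-0.35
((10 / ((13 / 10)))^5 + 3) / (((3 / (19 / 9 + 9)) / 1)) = 1000111387900 / 10024911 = 99762.62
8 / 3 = 2.67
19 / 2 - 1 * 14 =-9 / 2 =-4.50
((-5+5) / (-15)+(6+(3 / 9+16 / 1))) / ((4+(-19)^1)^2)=0.10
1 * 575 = 575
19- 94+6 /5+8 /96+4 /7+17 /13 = -392233 /5460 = -71.84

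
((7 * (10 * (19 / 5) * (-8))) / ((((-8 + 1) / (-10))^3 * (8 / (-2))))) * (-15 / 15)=-76000 / 49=-1551.02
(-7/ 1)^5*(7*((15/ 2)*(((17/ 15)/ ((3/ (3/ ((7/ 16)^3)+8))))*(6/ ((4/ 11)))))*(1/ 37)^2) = -241041878/ 1369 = -176071.50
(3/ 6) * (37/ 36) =37/ 72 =0.51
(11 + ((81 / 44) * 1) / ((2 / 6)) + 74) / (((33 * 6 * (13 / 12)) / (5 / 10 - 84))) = -665161 / 18876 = -35.24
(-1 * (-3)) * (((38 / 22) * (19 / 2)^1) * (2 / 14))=1083 / 154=7.03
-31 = -31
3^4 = 81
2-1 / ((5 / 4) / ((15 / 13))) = 14 / 13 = 1.08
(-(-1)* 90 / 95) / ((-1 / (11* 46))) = -9108 / 19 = -479.37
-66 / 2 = -33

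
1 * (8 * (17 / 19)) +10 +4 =402 / 19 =21.16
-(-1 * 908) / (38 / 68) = 30872 / 19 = 1624.84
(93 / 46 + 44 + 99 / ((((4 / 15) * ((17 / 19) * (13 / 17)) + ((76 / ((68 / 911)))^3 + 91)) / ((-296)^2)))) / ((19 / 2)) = 782346671308659613 / 161466442549116013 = 4.85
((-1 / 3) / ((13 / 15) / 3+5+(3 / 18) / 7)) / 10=-21 / 3347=-0.01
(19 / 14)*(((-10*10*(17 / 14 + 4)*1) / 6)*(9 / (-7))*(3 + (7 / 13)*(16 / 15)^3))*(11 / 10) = 2445651329 / 4013100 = 609.42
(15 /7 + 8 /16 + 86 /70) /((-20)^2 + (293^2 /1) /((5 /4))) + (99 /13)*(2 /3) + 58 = 63.08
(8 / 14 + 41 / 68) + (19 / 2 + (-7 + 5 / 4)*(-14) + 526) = 293775 / 476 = 617.17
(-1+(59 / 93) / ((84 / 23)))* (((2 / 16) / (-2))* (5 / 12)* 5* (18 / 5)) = 32275 / 83328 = 0.39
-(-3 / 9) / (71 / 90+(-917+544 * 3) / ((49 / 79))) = 1470 / 5087129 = 0.00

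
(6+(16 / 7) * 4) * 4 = 424 / 7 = 60.57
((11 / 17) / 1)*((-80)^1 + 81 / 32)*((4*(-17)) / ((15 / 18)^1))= 81807 / 20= 4090.35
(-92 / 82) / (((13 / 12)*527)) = -552 / 280891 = -0.00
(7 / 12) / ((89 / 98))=343 / 534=0.64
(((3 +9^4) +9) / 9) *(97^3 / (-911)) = -1999666543 / 2733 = -731674.55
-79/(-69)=79/69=1.14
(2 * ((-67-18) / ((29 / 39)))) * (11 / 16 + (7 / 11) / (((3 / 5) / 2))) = -1638715 / 2552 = -642.13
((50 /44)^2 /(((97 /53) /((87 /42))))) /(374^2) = 960625 /91936578272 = 0.00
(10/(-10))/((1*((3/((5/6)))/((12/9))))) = -10/27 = -0.37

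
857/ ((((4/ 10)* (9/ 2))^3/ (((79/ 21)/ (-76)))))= -7.27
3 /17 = 0.18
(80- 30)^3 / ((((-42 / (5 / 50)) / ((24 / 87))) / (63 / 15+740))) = -61100.16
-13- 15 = -28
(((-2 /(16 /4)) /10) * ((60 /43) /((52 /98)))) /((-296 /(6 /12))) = 147 /661856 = 0.00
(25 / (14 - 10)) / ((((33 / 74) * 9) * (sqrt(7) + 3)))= 925 / 396 - 925 * sqrt(7) / 1188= 0.28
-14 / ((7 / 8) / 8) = -128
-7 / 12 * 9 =-21 / 4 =-5.25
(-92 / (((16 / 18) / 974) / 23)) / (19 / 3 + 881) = -6955821 / 2662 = -2613.01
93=93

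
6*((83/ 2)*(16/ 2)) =1992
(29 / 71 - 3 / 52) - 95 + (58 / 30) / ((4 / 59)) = -1831211 / 27690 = -66.13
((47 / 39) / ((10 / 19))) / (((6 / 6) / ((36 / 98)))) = 0.84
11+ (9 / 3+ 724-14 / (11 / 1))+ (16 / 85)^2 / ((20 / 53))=736.82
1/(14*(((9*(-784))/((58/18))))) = -29/889056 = -0.00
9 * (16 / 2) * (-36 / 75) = -34.56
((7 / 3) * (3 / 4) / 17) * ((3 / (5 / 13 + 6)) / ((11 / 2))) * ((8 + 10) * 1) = 2457 / 15521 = 0.16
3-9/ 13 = 30/ 13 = 2.31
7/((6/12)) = 14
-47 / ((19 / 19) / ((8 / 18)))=-188 / 9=-20.89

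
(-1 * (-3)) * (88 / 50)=132 / 25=5.28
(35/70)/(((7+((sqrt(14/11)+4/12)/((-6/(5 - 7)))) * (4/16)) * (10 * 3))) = 8349/3519865 - 9 * sqrt(154)/3519865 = 0.00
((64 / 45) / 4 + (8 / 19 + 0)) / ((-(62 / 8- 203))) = 2656 / 667755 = 0.00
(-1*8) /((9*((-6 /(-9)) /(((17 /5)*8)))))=-544 /15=-36.27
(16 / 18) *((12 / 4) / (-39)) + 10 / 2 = 577 / 117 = 4.93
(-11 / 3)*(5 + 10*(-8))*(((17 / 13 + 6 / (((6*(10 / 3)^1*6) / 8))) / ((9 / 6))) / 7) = 4070 / 91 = 44.73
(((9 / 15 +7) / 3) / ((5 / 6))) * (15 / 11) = 228 / 55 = 4.15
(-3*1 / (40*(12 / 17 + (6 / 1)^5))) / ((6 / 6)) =-17 / 1762720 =-0.00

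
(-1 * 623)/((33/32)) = -19936/33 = -604.12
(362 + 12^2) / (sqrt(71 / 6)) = 506 * sqrt(426) / 71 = 147.09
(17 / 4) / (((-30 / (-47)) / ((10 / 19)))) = 799 / 228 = 3.50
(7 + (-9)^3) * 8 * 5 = -28880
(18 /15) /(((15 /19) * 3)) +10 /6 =2.17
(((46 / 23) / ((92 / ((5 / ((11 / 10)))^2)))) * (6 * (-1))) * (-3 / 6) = 3750 / 2783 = 1.35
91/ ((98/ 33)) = 429/ 14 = 30.64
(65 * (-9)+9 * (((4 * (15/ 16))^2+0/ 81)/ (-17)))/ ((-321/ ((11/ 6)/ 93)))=196955/ 5413344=0.04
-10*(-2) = 20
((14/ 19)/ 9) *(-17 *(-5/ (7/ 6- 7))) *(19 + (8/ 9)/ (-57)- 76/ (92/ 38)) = 9954452/ 672543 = 14.80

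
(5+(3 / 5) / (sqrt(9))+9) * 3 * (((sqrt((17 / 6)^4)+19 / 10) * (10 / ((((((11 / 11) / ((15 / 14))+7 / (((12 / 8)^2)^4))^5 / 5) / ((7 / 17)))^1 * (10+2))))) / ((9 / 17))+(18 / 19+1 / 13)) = 79477055679203296622940365763 / 137065490763194527779365120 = 579.85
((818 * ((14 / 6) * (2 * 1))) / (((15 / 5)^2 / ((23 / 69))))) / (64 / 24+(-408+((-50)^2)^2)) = 2863 / 126554292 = 0.00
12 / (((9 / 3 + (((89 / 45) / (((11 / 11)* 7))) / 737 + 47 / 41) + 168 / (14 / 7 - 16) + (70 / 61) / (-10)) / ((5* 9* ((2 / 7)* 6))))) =-268743954600 / 2313197203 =-116.18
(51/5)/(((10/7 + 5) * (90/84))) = 1666/1125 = 1.48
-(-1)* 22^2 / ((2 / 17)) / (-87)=-4114 / 87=-47.29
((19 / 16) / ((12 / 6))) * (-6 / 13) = -57 / 208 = -0.27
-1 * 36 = -36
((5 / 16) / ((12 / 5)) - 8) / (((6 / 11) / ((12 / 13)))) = -16621 / 1248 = -13.32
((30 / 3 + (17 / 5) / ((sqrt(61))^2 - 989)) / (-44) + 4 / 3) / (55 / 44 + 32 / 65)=8807383 / 13872672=0.63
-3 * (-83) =249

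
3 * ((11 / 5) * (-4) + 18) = 138 / 5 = 27.60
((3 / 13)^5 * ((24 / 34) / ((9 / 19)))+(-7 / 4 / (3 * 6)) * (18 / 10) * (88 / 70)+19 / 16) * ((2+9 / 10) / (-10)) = -70910772363 / 252479240000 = -0.28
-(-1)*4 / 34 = 2 / 17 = 0.12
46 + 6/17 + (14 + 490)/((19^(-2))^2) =1116591116/17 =65681830.35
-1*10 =-10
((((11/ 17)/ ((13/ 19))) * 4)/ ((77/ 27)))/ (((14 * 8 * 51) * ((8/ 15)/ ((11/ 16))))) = 28215/ 94255616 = 0.00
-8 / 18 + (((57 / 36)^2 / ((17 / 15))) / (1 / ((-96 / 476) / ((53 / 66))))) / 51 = -7469587 / 16404507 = -0.46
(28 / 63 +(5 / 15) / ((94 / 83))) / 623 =625 / 527058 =0.00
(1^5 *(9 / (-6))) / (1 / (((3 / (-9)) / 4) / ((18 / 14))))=7 / 72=0.10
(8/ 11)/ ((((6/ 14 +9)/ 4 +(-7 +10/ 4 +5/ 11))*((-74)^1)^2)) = -7/ 88985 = -0.00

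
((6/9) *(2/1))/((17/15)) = 20/17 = 1.18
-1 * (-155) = 155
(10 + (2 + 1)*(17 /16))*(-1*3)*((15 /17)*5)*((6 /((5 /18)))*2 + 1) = -123435 /16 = -7714.69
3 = 3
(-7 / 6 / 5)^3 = -343 / 27000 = -0.01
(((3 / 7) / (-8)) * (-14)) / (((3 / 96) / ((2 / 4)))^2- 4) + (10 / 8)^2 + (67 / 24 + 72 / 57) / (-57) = 23109731 / 17726544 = 1.30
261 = 261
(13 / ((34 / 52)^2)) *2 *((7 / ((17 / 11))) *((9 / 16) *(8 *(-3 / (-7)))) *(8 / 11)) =1898208 / 4913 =386.36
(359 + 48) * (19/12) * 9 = 23199/4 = 5799.75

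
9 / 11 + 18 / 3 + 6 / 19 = 1491 / 209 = 7.13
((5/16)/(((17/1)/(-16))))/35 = -1/119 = -0.01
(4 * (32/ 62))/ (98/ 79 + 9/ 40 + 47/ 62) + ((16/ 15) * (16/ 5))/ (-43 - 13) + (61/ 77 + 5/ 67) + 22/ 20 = 159253476269/ 56186926950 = 2.83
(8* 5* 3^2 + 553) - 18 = 895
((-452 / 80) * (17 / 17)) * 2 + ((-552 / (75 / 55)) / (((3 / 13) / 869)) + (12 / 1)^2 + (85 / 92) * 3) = -1524206.39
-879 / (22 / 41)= -36039 / 22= -1638.14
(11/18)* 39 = 143/6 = 23.83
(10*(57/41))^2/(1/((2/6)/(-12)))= -9025/1681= -5.37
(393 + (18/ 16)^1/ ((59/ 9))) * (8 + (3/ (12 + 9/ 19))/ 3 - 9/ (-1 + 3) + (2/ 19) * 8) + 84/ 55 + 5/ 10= 135659200871/ 77931920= 1740.74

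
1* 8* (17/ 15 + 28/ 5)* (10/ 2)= 808/ 3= 269.33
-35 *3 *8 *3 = -2520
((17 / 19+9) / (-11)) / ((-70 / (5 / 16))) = 0.00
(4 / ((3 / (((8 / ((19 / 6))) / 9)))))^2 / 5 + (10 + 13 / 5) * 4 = 7372828 / 146205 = 50.43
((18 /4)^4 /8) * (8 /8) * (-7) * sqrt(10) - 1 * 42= -45927 * sqrt(10) /128 - 42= -1176.64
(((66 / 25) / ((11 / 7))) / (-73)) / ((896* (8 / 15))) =-0.00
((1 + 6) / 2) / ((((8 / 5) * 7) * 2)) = 5 / 32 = 0.16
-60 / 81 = -20 / 27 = -0.74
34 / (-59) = -34 / 59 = -0.58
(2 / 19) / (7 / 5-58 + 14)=-10 / 4047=-0.00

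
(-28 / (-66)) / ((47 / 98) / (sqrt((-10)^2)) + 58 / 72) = 5145 / 10351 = 0.50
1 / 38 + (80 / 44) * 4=3051 / 418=7.30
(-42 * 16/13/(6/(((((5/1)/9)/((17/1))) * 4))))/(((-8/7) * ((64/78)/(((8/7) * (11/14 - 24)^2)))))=528125/714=739.67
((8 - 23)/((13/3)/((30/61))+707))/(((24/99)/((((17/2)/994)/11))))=-0.00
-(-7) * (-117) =-819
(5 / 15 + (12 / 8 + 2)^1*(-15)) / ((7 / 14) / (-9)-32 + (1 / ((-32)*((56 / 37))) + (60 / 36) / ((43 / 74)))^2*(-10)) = 464619323392 / 1007693310271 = 0.46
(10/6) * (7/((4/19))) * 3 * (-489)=-325185/4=-81296.25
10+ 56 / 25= 306 / 25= 12.24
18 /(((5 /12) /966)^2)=2418740352 /25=96749614.08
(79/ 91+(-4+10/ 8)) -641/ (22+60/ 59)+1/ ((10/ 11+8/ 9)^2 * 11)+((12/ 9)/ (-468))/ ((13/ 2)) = -1457920680667/ 49082904234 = -29.70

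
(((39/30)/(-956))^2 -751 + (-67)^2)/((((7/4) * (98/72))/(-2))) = -3074663492721/979625150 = -3138.61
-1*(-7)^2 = -49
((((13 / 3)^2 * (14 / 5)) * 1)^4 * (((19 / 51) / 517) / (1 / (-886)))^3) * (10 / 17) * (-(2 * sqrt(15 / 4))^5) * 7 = 2092902348716741603805161216 * sqrt(15) / 1135869953626455795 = 7136183077.95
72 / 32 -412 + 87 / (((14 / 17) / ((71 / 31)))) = -145645 / 868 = -167.79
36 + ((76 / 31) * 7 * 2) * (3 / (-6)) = 584 / 31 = 18.84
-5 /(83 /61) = -305 /83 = -3.67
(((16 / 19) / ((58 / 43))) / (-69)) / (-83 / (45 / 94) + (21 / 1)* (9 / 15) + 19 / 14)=14448 / 254562551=0.00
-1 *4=-4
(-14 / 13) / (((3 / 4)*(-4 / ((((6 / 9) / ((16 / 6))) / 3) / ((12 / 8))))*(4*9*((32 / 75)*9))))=175 / 1213056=0.00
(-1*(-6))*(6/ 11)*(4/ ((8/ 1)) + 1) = 54/ 11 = 4.91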